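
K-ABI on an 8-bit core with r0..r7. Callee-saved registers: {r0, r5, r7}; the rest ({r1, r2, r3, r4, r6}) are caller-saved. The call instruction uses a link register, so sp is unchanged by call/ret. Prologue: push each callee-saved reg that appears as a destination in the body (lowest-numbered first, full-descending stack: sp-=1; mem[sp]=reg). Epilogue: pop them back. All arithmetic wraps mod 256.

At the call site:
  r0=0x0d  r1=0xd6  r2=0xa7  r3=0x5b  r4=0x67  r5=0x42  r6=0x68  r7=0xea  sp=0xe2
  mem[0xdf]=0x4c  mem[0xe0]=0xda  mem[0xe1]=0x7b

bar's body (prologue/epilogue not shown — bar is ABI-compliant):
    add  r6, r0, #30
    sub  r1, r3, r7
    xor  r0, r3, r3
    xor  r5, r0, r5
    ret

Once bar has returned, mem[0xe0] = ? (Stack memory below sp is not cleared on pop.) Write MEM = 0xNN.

MEM = 0x42

prologue: push r0 → mem[0xe1]=0x0d, sp=0xe1
prologue: push r5 → mem[0xe0]=0x42, sp=0xe0
body[0] add  r6, r0, #30 → r6=0x2b
body[1] sub  r1, r3, r7 → r1=0x71
body[2] xor  r0, r3, r3 → r0=0x00
body[3] xor  r5, r0, r5 → r5=0x42
epilogue: pop r5=0x42, sp=0xe1
epilogue: pop r0=0x0d, sp=0xe2
prologue pushed ['r0', 'r5'] at ['0xe1', '0xe0']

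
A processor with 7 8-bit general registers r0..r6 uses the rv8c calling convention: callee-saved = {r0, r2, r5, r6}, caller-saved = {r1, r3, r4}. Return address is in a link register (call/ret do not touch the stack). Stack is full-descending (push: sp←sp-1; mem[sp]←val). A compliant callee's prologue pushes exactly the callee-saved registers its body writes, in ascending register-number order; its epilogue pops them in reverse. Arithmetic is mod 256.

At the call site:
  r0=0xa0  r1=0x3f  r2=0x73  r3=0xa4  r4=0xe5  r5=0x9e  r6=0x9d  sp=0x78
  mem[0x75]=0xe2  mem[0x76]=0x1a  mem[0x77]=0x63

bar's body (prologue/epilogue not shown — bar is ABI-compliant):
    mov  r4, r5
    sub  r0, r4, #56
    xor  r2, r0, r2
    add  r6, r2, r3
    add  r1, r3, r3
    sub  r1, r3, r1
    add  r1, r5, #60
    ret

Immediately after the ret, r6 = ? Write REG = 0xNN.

REG = 0x9d

prologue: push r0 -> mem[0x77]=0xa0, sp=0x77
prologue: push r2 -> mem[0x76]=0x73, sp=0x76
prologue: push r6 -> mem[0x75]=0x9d, sp=0x75
body[0] mov  r4, r5 -> r4=0x9e
body[1] sub  r0, r4, #56 -> r0=0x66
body[2] xor  r2, r0, r2 -> r2=0x15
body[3] add  r6, r2, r3 -> r6=0xb9
body[4] add  r1, r3, r3 -> r1=0x48
body[5] sub  r1, r3, r1 -> r1=0x5c
body[6] add  r1, r5, #60 -> r1=0xda
epilogue: pop r6=0x9d, sp=0x76
epilogue: pop r2=0x73, sp=0x77
epilogue: pop r0=0xa0, sp=0x78
r6 is callee-saved -> restored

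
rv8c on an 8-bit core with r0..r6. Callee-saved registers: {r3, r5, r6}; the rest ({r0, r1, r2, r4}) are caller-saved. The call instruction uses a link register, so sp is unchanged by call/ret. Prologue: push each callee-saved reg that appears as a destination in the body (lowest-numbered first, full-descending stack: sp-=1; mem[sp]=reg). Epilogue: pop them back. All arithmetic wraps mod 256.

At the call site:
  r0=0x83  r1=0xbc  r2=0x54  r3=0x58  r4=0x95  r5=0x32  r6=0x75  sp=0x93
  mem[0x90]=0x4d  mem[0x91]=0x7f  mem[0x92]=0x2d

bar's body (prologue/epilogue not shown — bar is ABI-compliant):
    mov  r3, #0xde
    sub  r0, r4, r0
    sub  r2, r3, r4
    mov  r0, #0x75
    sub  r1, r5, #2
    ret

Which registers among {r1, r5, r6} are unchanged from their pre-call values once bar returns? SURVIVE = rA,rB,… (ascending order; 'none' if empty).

SURVIVE = r5,r6

prologue: push r3 → mem[0x92]=0x58, sp=0x92
body[0] mov  r3, #0xde → r3=0xde
body[1] sub  r0, r4, r0 → r0=0x12
body[2] sub  r2, r3, r4 → r2=0x49
body[3] mov  r0, #0x75 → r0=0x75
body[4] sub  r1, r5, #2 → r1=0x30
epilogue: pop r3=0x58, sp=0x93
r1: caller-saved, written=True
r5: callee-saved, written=False
r6: callee-saved, written=False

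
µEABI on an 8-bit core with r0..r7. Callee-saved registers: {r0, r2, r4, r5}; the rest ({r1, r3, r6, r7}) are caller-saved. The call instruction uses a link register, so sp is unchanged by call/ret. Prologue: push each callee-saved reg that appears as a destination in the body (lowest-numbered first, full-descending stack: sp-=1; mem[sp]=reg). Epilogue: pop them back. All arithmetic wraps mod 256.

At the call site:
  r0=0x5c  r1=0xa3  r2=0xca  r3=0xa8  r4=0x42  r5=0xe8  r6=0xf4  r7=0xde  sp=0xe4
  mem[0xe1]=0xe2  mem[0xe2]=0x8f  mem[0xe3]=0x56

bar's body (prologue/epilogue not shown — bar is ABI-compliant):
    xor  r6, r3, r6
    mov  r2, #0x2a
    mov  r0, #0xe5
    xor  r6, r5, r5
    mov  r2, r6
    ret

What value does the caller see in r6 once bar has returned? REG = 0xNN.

prologue: push r0 -> mem[0xe3]=0x5c, sp=0xe3
prologue: push r2 -> mem[0xe2]=0xca, sp=0xe2
body[0] xor  r6, r3, r6 -> r6=0x5c
body[1] mov  r2, #0x2a -> r2=0x2a
body[2] mov  r0, #0xe5 -> r0=0xe5
body[3] xor  r6, r5, r5 -> r6=0x00
body[4] mov  r2, r6 -> r2=0x00
epilogue: pop r2=0xca, sp=0xe3
epilogue: pop r0=0x5c, sp=0xe4
r6 is caller-saved -> body value

REG = 0x00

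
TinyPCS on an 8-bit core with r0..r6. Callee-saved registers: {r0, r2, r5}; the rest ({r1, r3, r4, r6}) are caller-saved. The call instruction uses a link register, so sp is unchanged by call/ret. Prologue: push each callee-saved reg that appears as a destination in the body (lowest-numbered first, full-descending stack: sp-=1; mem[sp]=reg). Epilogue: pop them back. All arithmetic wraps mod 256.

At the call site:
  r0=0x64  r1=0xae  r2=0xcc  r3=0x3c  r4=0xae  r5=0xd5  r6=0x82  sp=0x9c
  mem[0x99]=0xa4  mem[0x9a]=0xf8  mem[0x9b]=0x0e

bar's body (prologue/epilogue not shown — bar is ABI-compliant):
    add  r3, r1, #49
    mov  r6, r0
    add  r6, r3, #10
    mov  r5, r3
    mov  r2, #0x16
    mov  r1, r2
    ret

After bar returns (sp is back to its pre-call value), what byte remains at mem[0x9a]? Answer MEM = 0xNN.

MEM = 0xd5

prologue: push r2 → mem[0x9b]=0xcc, sp=0x9b
prologue: push r5 → mem[0x9a]=0xd5, sp=0x9a
body[0] add  r3, r1, #49 → r3=0xdf
body[1] mov  r6, r0 → r6=0x64
body[2] add  r6, r3, #10 → r6=0xe9
body[3] mov  r5, r3 → r5=0xdf
body[4] mov  r2, #0x16 → r2=0x16
body[5] mov  r1, r2 → r1=0x16
epilogue: pop r5=0xd5, sp=0x9b
epilogue: pop r2=0xcc, sp=0x9c
prologue pushed ['r2', 'r5'] at ['0x9b', '0x9a']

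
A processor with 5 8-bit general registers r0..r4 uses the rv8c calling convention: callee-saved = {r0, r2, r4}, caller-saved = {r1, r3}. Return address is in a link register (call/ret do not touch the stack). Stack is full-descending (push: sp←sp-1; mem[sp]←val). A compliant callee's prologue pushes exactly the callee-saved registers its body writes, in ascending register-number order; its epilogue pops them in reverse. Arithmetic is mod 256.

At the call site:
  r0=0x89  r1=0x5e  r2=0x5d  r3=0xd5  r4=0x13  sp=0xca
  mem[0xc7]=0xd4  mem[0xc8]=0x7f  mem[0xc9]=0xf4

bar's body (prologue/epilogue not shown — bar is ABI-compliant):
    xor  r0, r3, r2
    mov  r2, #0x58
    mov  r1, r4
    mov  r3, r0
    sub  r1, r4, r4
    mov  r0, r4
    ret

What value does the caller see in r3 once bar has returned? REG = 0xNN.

prologue: push r0 → mem[0xc9]=0x89, sp=0xc9
prologue: push r2 → mem[0xc8]=0x5d, sp=0xc8
body[0] xor  r0, r3, r2 → r0=0x88
body[1] mov  r2, #0x58 → r2=0x58
body[2] mov  r1, r4 → r1=0x13
body[3] mov  r3, r0 → r3=0x88
body[4] sub  r1, r4, r4 → r1=0x00
body[5] mov  r0, r4 → r0=0x13
epilogue: pop r2=0x5d, sp=0xc9
epilogue: pop r0=0x89, sp=0xca
r3 is caller-saved → body value

REG = 0x88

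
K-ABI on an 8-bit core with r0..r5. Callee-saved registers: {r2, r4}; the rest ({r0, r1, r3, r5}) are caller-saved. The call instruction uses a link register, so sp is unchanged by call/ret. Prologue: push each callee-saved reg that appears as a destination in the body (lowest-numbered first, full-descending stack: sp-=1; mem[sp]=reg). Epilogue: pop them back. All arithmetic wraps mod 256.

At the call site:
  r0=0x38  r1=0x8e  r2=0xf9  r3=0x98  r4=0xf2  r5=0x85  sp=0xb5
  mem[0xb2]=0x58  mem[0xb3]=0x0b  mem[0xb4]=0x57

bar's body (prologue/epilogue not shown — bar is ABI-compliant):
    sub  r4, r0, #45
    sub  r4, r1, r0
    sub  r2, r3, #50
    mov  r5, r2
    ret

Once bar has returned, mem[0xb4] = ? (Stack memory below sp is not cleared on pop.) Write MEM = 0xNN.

MEM = 0xf9

prologue: push r2 → mem[0xb4]=0xf9, sp=0xb4
prologue: push r4 → mem[0xb3]=0xf2, sp=0xb3
body[0] sub  r4, r0, #45 → r4=0x0b
body[1] sub  r4, r1, r0 → r4=0x56
body[2] sub  r2, r3, #50 → r2=0x66
body[3] mov  r5, r2 → r5=0x66
epilogue: pop r4=0xf2, sp=0xb4
epilogue: pop r2=0xf9, sp=0xb5
prologue pushed ['r2', 'r4'] at ['0xb4', '0xb3']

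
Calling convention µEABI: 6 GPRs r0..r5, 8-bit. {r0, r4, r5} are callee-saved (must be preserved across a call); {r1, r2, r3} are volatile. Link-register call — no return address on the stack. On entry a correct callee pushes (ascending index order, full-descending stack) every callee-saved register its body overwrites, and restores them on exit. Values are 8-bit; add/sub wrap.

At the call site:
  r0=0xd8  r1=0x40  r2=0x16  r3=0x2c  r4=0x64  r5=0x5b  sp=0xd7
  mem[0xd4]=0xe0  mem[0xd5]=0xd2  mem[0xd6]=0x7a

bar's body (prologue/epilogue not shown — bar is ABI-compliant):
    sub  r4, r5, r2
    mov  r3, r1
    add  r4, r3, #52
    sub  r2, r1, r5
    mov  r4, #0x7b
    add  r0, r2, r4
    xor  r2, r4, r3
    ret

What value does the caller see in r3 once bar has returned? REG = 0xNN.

REG = 0x40

prologue: push r0 → mem[0xd6]=0xd8, sp=0xd6
prologue: push r4 → mem[0xd5]=0x64, sp=0xd5
body[0] sub  r4, r5, r2 → r4=0x45
body[1] mov  r3, r1 → r3=0x40
body[2] add  r4, r3, #52 → r4=0x74
body[3] sub  r2, r1, r5 → r2=0xe5
body[4] mov  r4, #0x7b → r4=0x7b
body[5] add  r0, r2, r4 → r0=0x60
body[6] xor  r2, r4, r3 → r2=0x3b
epilogue: pop r4=0x64, sp=0xd6
epilogue: pop r0=0xd8, sp=0xd7
r3 is caller-saved → body value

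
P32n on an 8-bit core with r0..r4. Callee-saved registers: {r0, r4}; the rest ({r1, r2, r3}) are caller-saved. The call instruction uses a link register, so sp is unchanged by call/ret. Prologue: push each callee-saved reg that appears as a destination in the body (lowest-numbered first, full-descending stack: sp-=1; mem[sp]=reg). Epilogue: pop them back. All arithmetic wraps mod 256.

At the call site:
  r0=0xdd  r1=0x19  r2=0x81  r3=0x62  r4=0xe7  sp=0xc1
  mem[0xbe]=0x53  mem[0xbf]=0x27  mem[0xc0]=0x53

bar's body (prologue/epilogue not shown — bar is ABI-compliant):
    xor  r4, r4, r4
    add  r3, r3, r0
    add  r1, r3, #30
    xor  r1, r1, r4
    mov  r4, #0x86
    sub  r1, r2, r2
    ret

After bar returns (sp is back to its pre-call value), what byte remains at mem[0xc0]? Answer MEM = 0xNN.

MEM = 0xe7

prologue: push r4 -> mem[0xc0]=0xe7, sp=0xc0
body[0] xor  r4, r4, r4 -> r4=0x00
body[1] add  r3, r3, r0 -> r3=0x3f
body[2] add  r1, r3, #30 -> r1=0x5d
body[3] xor  r1, r1, r4 -> r1=0x5d
body[4] mov  r4, #0x86 -> r4=0x86
body[5] sub  r1, r2, r2 -> r1=0x00
epilogue: pop r4=0xe7, sp=0xc1
prologue pushed ['r4'] at ['0xc0']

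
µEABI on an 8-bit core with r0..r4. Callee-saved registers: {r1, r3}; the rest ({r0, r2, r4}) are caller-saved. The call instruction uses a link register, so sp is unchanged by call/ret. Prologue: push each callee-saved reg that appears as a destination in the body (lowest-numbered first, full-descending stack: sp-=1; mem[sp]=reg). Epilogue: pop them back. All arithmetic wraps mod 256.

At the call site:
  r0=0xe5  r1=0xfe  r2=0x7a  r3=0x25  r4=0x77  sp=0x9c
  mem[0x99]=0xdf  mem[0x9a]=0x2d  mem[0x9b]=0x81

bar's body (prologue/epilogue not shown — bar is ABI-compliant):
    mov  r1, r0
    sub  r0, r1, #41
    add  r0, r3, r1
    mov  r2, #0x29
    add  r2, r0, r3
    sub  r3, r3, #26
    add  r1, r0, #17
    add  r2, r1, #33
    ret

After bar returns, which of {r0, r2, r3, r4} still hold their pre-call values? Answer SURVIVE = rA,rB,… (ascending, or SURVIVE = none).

prologue: push r1 -> mem[0x9b]=0xfe, sp=0x9b
prologue: push r3 -> mem[0x9a]=0x25, sp=0x9a
body[0] mov  r1, r0 -> r1=0xe5
body[1] sub  r0, r1, #41 -> r0=0xbc
body[2] add  r0, r3, r1 -> r0=0x0a
body[3] mov  r2, #0x29 -> r2=0x29
body[4] add  r2, r0, r3 -> r2=0x2f
body[5] sub  r3, r3, #26 -> r3=0x0b
body[6] add  r1, r0, #17 -> r1=0x1b
body[7] add  r2, r1, #33 -> r2=0x3c
epilogue: pop r3=0x25, sp=0x9b
epilogue: pop r1=0xfe, sp=0x9c
r0: caller-saved, written=True
r2: caller-saved, written=True
r3: callee-saved, written=True
r4: caller-saved, written=False

SURVIVE = r3,r4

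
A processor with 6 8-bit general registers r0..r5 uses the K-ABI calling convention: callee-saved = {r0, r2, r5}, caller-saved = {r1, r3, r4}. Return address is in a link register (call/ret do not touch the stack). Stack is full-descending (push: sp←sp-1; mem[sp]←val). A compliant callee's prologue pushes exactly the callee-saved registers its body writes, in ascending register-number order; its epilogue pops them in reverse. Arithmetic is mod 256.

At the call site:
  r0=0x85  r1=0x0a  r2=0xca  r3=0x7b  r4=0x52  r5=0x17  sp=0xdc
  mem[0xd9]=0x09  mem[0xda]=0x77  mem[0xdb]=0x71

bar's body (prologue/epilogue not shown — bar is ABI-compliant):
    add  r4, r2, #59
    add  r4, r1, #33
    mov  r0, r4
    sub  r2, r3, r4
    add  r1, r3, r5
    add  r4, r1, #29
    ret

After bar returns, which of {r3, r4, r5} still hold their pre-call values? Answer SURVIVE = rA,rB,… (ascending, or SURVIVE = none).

prologue: push r0 -> mem[0xdb]=0x85, sp=0xdb
prologue: push r2 -> mem[0xda]=0xca, sp=0xda
body[0] add  r4, r2, #59 -> r4=0x05
body[1] add  r4, r1, #33 -> r4=0x2b
body[2] mov  r0, r4 -> r0=0x2b
body[3] sub  r2, r3, r4 -> r2=0x50
body[4] add  r1, r3, r5 -> r1=0x92
body[5] add  r4, r1, #29 -> r4=0xaf
epilogue: pop r2=0xca, sp=0xdb
epilogue: pop r0=0x85, sp=0xdc
r3: caller-saved, written=False
r4: caller-saved, written=True
r5: callee-saved, written=False

SURVIVE = r3,r5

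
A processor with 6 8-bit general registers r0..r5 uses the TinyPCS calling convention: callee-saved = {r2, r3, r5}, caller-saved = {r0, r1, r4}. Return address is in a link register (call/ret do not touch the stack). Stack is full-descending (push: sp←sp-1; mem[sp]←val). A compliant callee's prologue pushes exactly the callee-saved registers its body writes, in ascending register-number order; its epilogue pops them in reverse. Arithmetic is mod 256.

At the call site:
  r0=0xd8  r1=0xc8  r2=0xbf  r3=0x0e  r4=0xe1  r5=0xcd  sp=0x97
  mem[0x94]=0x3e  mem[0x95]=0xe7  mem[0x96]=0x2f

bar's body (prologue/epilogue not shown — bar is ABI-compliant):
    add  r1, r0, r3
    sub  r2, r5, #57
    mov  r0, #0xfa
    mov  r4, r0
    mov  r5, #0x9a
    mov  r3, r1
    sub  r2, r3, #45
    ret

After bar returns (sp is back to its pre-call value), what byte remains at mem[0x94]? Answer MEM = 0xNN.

prologue: push r2 -> mem[0x96]=0xbf, sp=0x96
prologue: push r3 -> mem[0x95]=0x0e, sp=0x95
prologue: push r5 -> mem[0x94]=0xcd, sp=0x94
body[0] add  r1, r0, r3 -> r1=0xe6
body[1] sub  r2, r5, #57 -> r2=0x94
body[2] mov  r0, #0xfa -> r0=0xfa
body[3] mov  r4, r0 -> r4=0xfa
body[4] mov  r5, #0x9a -> r5=0x9a
body[5] mov  r3, r1 -> r3=0xe6
body[6] sub  r2, r3, #45 -> r2=0xb9
epilogue: pop r5=0xcd, sp=0x95
epilogue: pop r3=0x0e, sp=0x96
epilogue: pop r2=0xbf, sp=0x97
prologue pushed ['r2', 'r3', 'r5'] at ['0x96', '0x95', '0x94']

MEM = 0xcd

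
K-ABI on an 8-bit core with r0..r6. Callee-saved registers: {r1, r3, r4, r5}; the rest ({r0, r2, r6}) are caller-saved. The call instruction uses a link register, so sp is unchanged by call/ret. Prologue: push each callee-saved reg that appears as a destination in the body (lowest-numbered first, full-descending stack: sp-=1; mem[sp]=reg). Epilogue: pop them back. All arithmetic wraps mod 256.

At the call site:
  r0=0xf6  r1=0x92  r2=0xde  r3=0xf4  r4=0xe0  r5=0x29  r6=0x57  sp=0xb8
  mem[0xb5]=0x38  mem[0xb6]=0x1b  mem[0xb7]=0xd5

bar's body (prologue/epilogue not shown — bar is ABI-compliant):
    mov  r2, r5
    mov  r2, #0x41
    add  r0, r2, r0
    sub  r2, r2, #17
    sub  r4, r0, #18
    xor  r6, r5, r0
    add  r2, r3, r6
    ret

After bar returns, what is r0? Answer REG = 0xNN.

prologue: push r4 → mem[0xb7]=0xe0, sp=0xb7
body[0] mov  r2, r5 → r2=0x29
body[1] mov  r2, #0x41 → r2=0x41
body[2] add  r0, r2, r0 → r0=0x37
body[3] sub  r2, r2, #17 → r2=0x30
body[4] sub  r4, r0, #18 → r4=0x25
body[5] xor  r6, r5, r0 → r6=0x1e
body[6] add  r2, r3, r6 → r2=0x12
epilogue: pop r4=0xe0, sp=0xb8
r0 is caller-saved → body value

REG = 0x37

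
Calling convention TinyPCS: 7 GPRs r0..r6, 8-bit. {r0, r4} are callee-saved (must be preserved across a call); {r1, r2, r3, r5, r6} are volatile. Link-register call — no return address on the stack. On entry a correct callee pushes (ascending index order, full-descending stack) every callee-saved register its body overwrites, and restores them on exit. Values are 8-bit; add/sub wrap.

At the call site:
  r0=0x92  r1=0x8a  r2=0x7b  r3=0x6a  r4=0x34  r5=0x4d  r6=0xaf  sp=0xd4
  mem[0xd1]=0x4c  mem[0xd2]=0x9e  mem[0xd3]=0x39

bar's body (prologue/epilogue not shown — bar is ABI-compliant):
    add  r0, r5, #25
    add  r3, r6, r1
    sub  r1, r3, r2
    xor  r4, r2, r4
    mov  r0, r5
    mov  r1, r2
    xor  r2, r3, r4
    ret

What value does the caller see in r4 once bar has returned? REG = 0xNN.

prologue: push r0 → mem[0xd3]=0x92, sp=0xd3
prologue: push r4 → mem[0xd2]=0x34, sp=0xd2
body[0] add  r0, r5, #25 → r0=0x66
body[1] add  r3, r6, r1 → r3=0x39
body[2] sub  r1, r3, r2 → r1=0xbe
body[3] xor  r4, r2, r4 → r4=0x4f
body[4] mov  r0, r5 → r0=0x4d
body[5] mov  r1, r2 → r1=0x7b
body[6] xor  r2, r3, r4 → r2=0x76
epilogue: pop r4=0x34, sp=0xd3
epilogue: pop r0=0x92, sp=0xd4
r4 is callee-saved → restored

REG = 0x34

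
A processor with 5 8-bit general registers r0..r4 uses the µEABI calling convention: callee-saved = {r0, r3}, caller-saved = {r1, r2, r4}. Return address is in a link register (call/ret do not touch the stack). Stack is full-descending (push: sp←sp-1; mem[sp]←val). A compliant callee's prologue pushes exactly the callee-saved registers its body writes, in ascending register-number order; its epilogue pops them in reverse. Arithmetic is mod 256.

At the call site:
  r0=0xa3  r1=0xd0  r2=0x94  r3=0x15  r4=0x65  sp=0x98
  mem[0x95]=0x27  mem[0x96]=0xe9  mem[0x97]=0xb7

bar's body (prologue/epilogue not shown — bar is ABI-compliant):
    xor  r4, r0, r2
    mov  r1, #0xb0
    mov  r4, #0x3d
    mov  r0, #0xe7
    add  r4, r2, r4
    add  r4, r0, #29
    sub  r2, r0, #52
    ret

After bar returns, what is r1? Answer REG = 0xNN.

prologue: push r0 → mem[0x97]=0xa3, sp=0x97
body[0] xor  r4, r0, r2 → r4=0x37
body[1] mov  r1, #0xb0 → r1=0xb0
body[2] mov  r4, #0x3d → r4=0x3d
body[3] mov  r0, #0xe7 → r0=0xe7
body[4] add  r4, r2, r4 → r4=0xd1
body[5] add  r4, r0, #29 → r4=0x04
body[6] sub  r2, r0, #52 → r2=0xb3
epilogue: pop r0=0xa3, sp=0x98
r1 is caller-saved → body value

REG = 0xb0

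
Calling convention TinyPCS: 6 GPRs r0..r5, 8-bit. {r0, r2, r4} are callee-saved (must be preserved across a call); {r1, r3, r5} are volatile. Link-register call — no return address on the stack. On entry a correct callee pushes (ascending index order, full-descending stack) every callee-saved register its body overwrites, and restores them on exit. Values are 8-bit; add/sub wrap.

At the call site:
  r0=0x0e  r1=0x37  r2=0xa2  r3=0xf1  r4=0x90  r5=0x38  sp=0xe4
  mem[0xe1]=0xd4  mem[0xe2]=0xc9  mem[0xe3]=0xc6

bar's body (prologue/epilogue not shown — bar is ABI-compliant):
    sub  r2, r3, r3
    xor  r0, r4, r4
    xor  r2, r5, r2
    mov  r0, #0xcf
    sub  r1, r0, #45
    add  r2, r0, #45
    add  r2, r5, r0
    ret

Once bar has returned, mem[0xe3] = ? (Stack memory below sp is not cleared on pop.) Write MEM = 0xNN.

prologue: push r0 → mem[0xe3]=0x0e, sp=0xe3
prologue: push r2 → mem[0xe2]=0xa2, sp=0xe2
body[0] sub  r2, r3, r3 → r2=0x00
body[1] xor  r0, r4, r4 → r0=0x00
body[2] xor  r2, r5, r2 → r2=0x38
body[3] mov  r0, #0xcf → r0=0xcf
body[4] sub  r1, r0, #45 → r1=0xa2
body[5] add  r2, r0, #45 → r2=0xfc
body[6] add  r2, r5, r0 → r2=0x07
epilogue: pop r2=0xa2, sp=0xe3
epilogue: pop r0=0x0e, sp=0xe4
prologue pushed ['r0', 'r2'] at ['0xe3', '0xe2']

MEM = 0x0e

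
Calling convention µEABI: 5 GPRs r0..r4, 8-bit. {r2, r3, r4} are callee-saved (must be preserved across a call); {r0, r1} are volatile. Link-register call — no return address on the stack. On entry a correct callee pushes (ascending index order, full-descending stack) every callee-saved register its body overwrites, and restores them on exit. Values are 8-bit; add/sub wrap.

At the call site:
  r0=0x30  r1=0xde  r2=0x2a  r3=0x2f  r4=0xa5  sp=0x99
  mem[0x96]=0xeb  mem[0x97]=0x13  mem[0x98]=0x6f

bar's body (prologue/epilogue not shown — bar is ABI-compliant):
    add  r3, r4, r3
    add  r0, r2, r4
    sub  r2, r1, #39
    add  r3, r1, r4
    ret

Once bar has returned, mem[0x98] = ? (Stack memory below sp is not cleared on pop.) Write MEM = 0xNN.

MEM = 0x2a

prologue: push r2 -> mem[0x98]=0x2a, sp=0x98
prologue: push r3 -> mem[0x97]=0x2f, sp=0x97
body[0] add  r3, r4, r3 -> r3=0xd4
body[1] add  r0, r2, r4 -> r0=0xcf
body[2] sub  r2, r1, #39 -> r2=0xb7
body[3] add  r3, r1, r4 -> r3=0x83
epilogue: pop r3=0x2f, sp=0x98
epilogue: pop r2=0x2a, sp=0x99
prologue pushed ['r2', 'r3'] at ['0x98', '0x97']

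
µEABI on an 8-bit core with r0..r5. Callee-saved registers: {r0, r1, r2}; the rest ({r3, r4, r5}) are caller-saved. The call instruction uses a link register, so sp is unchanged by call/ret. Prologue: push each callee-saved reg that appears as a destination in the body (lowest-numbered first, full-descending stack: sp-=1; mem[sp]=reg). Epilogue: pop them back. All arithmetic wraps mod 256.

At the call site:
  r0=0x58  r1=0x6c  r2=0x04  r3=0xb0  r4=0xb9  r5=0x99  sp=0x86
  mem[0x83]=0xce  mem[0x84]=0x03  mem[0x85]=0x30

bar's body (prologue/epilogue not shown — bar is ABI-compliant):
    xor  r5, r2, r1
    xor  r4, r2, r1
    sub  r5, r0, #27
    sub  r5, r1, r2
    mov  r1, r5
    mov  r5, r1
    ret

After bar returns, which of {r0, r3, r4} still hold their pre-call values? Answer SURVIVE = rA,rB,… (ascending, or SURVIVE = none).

prologue: push r1 -> mem[0x85]=0x6c, sp=0x85
body[0] xor  r5, r2, r1 -> r5=0x68
body[1] xor  r4, r2, r1 -> r4=0x68
body[2] sub  r5, r0, #27 -> r5=0x3d
body[3] sub  r5, r1, r2 -> r5=0x68
body[4] mov  r1, r5 -> r1=0x68
body[5] mov  r5, r1 -> r5=0x68
epilogue: pop r1=0x6c, sp=0x86
r0: callee-saved, written=False
r3: caller-saved, written=False
r4: caller-saved, written=True

SURVIVE = r0,r3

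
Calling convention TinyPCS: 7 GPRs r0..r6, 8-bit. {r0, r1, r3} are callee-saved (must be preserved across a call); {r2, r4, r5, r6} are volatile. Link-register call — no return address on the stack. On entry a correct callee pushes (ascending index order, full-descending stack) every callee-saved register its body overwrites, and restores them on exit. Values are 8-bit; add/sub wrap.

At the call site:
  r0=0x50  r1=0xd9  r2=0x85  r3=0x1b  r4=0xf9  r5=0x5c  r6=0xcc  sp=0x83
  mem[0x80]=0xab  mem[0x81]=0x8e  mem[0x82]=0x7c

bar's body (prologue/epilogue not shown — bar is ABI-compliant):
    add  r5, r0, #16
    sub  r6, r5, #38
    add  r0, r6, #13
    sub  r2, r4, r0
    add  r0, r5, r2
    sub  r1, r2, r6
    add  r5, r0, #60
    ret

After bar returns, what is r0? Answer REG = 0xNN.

prologue: push r0 -> mem[0x82]=0x50, sp=0x82
prologue: push r1 -> mem[0x81]=0xd9, sp=0x81
body[0] add  r5, r0, #16 -> r5=0x60
body[1] sub  r6, r5, #38 -> r6=0x3a
body[2] add  r0, r6, #13 -> r0=0x47
body[3] sub  r2, r4, r0 -> r2=0xb2
body[4] add  r0, r5, r2 -> r0=0x12
body[5] sub  r1, r2, r6 -> r1=0x78
body[6] add  r5, r0, #60 -> r5=0x4e
epilogue: pop r1=0xd9, sp=0x82
epilogue: pop r0=0x50, sp=0x83
r0 is callee-saved -> restored

REG = 0x50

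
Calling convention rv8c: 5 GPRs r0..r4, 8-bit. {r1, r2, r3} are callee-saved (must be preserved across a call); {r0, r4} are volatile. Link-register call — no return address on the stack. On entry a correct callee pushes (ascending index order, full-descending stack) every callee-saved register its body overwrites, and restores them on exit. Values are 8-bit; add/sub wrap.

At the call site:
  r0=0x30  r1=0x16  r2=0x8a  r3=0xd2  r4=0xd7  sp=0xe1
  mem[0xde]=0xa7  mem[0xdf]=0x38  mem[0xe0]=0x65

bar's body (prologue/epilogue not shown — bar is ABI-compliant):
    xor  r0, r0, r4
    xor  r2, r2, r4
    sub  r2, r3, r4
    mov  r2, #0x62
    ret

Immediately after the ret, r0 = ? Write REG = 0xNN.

REG = 0xe7

prologue: push r2 → mem[0xe0]=0x8a, sp=0xe0
body[0] xor  r0, r0, r4 → r0=0xe7
body[1] xor  r2, r2, r4 → r2=0x5d
body[2] sub  r2, r3, r4 → r2=0xfb
body[3] mov  r2, #0x62 → r2=0x62
epilogue: pop r2=0x8a, sp=0xe1
r0 is caller-saved → body value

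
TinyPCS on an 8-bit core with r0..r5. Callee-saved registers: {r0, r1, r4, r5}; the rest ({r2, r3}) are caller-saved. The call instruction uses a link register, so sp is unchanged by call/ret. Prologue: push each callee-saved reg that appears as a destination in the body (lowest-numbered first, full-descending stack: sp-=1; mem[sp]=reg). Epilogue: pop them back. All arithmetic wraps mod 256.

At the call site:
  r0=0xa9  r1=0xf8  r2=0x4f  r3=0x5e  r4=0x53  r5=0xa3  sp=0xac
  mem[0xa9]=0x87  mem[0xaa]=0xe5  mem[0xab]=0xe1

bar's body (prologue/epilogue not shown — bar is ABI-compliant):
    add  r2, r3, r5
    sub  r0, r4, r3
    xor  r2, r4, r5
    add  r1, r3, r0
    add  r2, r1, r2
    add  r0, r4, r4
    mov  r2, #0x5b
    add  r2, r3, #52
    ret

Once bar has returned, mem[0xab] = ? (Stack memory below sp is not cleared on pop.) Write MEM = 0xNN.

MEM = 0xa9

prologue: push r0 -> mem[0xab]=0xa9, sp=0xab
prologue: push r1 -> mem[0xaa]=0xf8, sp=0xaa
body[0] add  r2, r3, r5 -> r2=0x01
body[1] sub  r0, r4, r3 -> r0=0xf5
body[2] xor  r2, r4, r5 -> r2=0xf0
body[3] add  r1, r3, r0 -> r1=0x53
body[4] add  r2, r1, r2 -> r2=0x43
body[5] add  r0, r4, r4 -> r0=0xa6
body[6] mov  r2, #0x5b -> r2=0x5b
body[7] add  r2, r3, #52 -> r2=0x92
epilogue: pop r1=0xf8, sp=0xab
epilogue: pop r0=0xa9, sp=0xac
prologue pushed ['r0', 'r1'] at ['0xab', '0xaa']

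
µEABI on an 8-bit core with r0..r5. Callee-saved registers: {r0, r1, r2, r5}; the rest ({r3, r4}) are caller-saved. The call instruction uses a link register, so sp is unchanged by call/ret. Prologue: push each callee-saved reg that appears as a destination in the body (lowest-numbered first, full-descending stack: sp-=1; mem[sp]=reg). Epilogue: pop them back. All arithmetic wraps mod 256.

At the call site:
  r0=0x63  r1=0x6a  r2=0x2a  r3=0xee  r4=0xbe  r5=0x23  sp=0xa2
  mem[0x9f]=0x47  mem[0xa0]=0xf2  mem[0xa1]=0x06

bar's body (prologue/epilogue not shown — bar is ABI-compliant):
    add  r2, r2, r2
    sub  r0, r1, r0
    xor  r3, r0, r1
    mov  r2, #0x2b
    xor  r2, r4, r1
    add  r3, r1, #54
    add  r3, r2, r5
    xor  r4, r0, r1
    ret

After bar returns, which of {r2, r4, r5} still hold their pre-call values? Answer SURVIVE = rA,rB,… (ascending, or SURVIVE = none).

prologue: push r0 -> mem[0xa1]=0x63, sp=0xa1
prologue: push r2 -> mem[0xa0]=0x2a, sp=0xa0
body[0] add  r2, r2, r2 -> r2=0x54
body[1] sub  r0, r1, r0 -> r0=0x07
body[2] xor  r3, r0, r1 -> r3=0x6d
body[3] mov  r2, #0x2b -> r2=0x2b
body[4] xor  r2, r4, r1 -> r2=0xd4
body[5] add  r3, r1, #54 -> r3=0xa0
body[6] add  r3, r2, r5 -> r3=0xf7
body[7] xor  r4, r0, r1 -> r4=0x6d
epilogue: pop r2=0x2a, sp=0xa1
epilogue: pop r0=0x63, sp=0xa2
r2: callee-saved, written=True
r4: caller-saved, written=True
r5: callee-saved, written=False

SURVIVE = r2,r5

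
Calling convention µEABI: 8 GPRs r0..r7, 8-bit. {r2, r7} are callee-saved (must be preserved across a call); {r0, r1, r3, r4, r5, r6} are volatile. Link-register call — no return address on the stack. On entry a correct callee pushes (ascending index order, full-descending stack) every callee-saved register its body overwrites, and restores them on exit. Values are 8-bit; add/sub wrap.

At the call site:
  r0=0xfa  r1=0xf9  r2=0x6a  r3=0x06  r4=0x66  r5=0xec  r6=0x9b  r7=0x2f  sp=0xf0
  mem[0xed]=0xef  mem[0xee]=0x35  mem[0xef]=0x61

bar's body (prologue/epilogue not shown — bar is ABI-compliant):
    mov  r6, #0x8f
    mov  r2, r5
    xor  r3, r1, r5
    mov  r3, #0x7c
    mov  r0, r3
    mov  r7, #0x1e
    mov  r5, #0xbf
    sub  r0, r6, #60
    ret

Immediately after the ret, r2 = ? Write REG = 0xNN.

prologue: push r2 -> mem[0xef]=0x6a, sp=0xef
prologue: push r7 -> mem[0xee]=0x2f, sp=0xee
body[0] mov  r6, #0x8f -> r6=0x8f
body[1] mov  r2, r5 -> r2=0xec
body[2] xor  r3, r1, r5 -> r3=0x15
body[3] mov  r3, #0x7c -> r3=0x7c
body[4] mov  r0, r3 -> r0=0x7c
body[5] mov  r7, #0x1e -> r7=0x1e
body[6] mov  r5, #0xbf -> r5=0xbf
body[7] sub  r0, r6, #60 -> r0=0x53
epilogue: pop r7=0x2f, sp=0xef
epilogue: pop r2=0x6a, sp=0xf0
r2 is callee-saved -> restored

REG = 0x6a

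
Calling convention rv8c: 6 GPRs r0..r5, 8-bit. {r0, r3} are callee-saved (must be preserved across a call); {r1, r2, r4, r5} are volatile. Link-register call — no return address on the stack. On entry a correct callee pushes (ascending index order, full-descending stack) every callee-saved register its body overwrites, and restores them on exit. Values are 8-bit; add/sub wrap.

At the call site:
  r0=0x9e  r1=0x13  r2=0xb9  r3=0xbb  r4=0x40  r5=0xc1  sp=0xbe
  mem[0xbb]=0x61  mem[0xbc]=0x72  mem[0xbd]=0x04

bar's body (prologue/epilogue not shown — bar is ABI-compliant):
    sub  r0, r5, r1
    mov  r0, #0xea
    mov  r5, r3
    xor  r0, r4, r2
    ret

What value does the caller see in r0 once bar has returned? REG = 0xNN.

REG = 0x9e

prologue: push r0 -> mem[0xbd]=0x9e, sp=0xbd
body[0] sub  r0, r5, r1 -> r0=0xae
body[1] mov  r0, #0xea -> r0=0xea
body[2] mov  r5, r3 -> r5=0xbb
body[3] xor  r0, r4, r2 -> r0=0xf9
epilogue: pop r0=0x9e, sp=0xbe
r0 is callee-saved -> restored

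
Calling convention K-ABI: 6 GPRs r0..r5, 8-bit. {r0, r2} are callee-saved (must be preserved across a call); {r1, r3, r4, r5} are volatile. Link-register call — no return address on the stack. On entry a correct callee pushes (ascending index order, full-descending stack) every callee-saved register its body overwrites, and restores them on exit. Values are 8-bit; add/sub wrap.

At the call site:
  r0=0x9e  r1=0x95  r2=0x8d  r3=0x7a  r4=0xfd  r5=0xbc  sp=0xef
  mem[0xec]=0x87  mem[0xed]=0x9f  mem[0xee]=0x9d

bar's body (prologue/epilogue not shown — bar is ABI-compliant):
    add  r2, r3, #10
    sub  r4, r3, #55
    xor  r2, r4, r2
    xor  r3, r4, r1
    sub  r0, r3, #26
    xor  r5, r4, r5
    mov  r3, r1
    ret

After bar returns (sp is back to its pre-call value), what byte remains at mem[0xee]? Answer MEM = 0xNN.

MEM = 0x9e

prologue: push r0 -> mem[0xee]=0x9e, sp=0xee
prologue: push r2 -> mem[0xed]=0x8d, sp=0xed
body[0] add  r2, r3, #10 -> r2=0x84
body[1] sub  r4, r3, #55 -> r4=0x43
body[2] xor  r2, r4, r2 -> r2=0xc7
body[3] xor  r3, r4, r1 -> r3=0xd6
body[4] sub  r0, r3, #26 -> r0=0xbc
body[5] xor  r5, r4, r5 -> r5=0xff
body[6] mov  r3, r1 -> r3=0x95
epilogue: pop r2=0x8d, sp=0xee
epilogue: pop r0=0x9e, sp=0xef
prologue pushed ['r0', 'r2'] at ['0xee', '0xed']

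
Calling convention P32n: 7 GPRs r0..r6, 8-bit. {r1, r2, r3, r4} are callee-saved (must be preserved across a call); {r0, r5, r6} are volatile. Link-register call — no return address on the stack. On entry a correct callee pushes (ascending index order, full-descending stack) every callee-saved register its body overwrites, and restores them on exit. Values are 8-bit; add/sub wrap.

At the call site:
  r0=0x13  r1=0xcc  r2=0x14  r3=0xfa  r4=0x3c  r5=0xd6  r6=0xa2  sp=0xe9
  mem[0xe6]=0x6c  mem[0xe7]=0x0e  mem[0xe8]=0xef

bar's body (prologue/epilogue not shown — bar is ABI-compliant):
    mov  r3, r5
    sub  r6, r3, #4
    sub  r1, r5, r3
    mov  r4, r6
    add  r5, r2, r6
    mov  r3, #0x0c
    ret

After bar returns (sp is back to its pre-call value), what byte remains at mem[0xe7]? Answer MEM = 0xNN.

prologue: push r1 → mem[0xe8]=0xcc, sp=0xe8
prologue: push r3 → mem[0xe7]=0xfa, sp=0xe7
prologue: push r4 → mem[0xe6]=0x3c, sp=0xe6
body[0] mov  r3, r5 → r3=0xd6
body[1] sub  r6, r3, #4 → r6=0xd2
body[2] sub  r1, r5, r3 → r1=0x00
body[3] mov  r4, r6 → r4=0xd2
body[4] add  r5, r2, r6 → r5=0xe6
body[5] mov  r3, #0x0c → r3=0x0c
epilogue: pop r4=0x3c, sp=0xe7
epilogue: pop r3=0xfa, sp=0xe8
epilogue: pop r1=0xcc, sp=0xe9
prologue pushed ['r1', 'r3', 'r4'] at ['0xe8', '0xe7', '0xe6']

MEM = 0xfa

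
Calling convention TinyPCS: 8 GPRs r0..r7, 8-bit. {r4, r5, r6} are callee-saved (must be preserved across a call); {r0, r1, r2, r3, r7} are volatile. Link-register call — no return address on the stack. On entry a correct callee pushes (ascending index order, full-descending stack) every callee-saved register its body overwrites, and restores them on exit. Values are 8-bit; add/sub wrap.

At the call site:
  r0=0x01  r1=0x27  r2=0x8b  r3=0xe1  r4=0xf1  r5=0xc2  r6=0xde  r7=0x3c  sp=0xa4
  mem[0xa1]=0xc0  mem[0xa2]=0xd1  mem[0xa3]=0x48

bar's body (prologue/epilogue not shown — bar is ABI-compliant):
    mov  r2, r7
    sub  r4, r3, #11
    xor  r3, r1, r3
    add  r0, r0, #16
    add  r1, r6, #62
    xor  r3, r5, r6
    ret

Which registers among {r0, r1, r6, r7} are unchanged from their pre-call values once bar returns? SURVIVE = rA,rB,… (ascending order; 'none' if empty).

SURVIVE = r6,r7

prologue: push r4 -> mem[0xa3]=0xf1, sp=0xa3
body[0] mov  r2, r7 -> r2=0x3c
body[1] sub  r4, r3, #11 -> r4=0xd6
body[2] xor  r3, r1, r3 -> r3=0xc6
body[3] add  r0, r0, #16 -> r0=0x11
body[4] add  r1, r6, #62 -> r1=0x1c
body[5] xor  r3, r5, r6 -> r3=0x1c
epilogue: pop r4=0xf1, sp=0xa4
r0: caller-saved, written=True
r1: caller-saved, written=True
r6: callee-saved, written=False
r7: caller-saved, written=False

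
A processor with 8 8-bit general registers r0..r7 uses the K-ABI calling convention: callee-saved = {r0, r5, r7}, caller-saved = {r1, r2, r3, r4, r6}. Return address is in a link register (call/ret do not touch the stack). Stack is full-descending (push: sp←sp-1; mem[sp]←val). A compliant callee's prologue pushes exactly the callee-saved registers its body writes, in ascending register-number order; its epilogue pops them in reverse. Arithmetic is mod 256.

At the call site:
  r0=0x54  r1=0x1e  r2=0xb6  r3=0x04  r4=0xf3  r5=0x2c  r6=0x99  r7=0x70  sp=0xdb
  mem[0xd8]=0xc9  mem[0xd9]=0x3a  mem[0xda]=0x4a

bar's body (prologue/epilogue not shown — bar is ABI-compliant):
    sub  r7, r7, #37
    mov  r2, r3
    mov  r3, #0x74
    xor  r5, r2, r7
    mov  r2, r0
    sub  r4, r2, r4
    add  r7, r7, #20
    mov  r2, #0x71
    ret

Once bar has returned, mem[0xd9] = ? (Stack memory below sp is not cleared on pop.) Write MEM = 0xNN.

MEM = 0x70

prologue: push r5 -> mem[0xda]=0x2c, sp=0xda
prologue: push r7 -> mem[0xd9]=0x70, sp=0xd9
body[0] sub  r7, r7, #37 -> r7=0x4b
body[1] mov  r2, r3 -> r2=0x04
body[2] mov  r3, #0x74 -> r3=0x74
body[3] xor  r5, r2, r7 -> r5=0x4f
body[4] mov  r2, r0 -> r2=0x54
body[5] sub  r4, r2, r4 -> r4=0x61
body[6] add  r7, r7, #20 -> r7=0x5f
body[7] mov  r2, #0x71 -> r2=0x71
epilogue: pop r7=0x70, sp=0xda
epilogue: pop r5=0x2c, sp=0xdb
prologue pushed ['r5', 'r7'] at ['0xda', '0xd9']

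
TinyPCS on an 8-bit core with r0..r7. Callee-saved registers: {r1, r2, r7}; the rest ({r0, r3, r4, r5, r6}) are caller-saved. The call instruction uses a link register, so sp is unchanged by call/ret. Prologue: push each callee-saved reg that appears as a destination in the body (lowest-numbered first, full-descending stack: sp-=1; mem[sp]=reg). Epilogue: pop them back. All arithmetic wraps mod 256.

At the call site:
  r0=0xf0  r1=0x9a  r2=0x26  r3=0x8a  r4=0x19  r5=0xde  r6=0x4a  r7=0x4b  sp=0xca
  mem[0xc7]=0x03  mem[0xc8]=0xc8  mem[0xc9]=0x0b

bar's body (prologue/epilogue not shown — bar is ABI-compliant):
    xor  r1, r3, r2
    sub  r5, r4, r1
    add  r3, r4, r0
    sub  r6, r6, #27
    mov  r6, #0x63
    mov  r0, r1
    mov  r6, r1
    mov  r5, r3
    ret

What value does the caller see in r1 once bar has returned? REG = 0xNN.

REG = 0x9a

prologue: push r1 -> mem[0xc9]=0x9a, sp=0xc9
body[0] xor  r1, r3, r2 -> r1=0xac
body[1] sub  r5, r4, r1 -> r5=0x6d
body[2] add  r3, r4, r0 -> r3=0x09
body[3] sub  r6, r6, #27 -> r6=0x2f
body[4] mov  r6, #0x63 -> r6=0x63
body[5] mov  r0, r1 -> r0=0xac
body[6] mov  r6, r1 -> r6=0xac
body[7] mov  r5, r3 -> r5=0x09
epilogue: pop r1=0x9a, sp=0xca
r1 is callee-saved -> restored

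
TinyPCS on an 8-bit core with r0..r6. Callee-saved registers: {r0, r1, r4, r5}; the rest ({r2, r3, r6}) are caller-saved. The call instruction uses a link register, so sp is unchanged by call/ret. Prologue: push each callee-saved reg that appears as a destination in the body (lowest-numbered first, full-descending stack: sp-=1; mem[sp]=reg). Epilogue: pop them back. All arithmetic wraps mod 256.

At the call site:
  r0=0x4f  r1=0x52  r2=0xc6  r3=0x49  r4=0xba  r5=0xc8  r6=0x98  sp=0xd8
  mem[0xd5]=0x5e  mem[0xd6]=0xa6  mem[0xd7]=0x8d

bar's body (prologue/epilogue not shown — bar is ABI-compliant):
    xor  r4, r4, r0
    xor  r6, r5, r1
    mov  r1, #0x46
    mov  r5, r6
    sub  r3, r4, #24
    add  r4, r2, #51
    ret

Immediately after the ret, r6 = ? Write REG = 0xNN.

REG = 0x9a

prologue: push r1 -> mem[0xd7]=0x52, sp=0xd7
prologue: push r4 -> mem[0xd6]=0xba, sp=0xd6
prologue: push r5 -> mem[0xd5]=0xc8, sp=0xd5
body[0] xor  r4, r4, r0 -> r4=0xf5
body[1] xor  r6, r5, r1 -> r6=0x9a
body[2] mov  r1, #0x46 -> r1=0x46
body[3] mov  r5, r6 -> r5=0x9a
body[4] sub  r3, r4, #24 -> r3=0xdd
body[5] add  r4, r2, #51 -> r4=0xf9
epilogue: pop r5=0xc8, sp=0xd6
epilogue: pop r4=0xba, sp=0xd7
epilogue: pop r1=0x52, sp=0xd8
r6 is caller-saved -> body value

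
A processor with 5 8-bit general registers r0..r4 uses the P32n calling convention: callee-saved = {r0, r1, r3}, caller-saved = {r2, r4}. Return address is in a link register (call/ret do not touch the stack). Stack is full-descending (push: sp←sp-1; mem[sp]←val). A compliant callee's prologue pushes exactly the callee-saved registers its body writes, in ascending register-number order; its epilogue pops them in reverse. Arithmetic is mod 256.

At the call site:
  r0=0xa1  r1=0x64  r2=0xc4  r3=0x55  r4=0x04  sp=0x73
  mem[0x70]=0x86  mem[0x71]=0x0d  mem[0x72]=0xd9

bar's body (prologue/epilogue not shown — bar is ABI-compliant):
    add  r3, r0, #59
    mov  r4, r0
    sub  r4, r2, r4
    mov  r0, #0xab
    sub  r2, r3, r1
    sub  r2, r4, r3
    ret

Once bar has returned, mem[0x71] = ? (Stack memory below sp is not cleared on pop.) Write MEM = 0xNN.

MEM = 0x55

prologue: push r0 -> mem[0x72]=0xa1, sp=0x72
prologue: push r3 -> mem[0x71]=0x55, sp=0x71
body[0] add  r3, r0, #59 -> r3=0xdc
body[1] mov  r4, r0 -> r4=0xa1
body[2] sub  r4, r2, r4 -> r4=0x23
body[3] mov  r0, #0xab -> r0=0xab
body[4] sub  r2, r3, r1 -> r2=0x78
body[5] sub  r2, r4, r3 -> r2=0x47
epilogue: pop r3=0x55, sp=0x72
epilogue: pop r0=0xa1, sp=0x73
prologue pushed ['r0', 'r3'] at ['0x72', '0x71']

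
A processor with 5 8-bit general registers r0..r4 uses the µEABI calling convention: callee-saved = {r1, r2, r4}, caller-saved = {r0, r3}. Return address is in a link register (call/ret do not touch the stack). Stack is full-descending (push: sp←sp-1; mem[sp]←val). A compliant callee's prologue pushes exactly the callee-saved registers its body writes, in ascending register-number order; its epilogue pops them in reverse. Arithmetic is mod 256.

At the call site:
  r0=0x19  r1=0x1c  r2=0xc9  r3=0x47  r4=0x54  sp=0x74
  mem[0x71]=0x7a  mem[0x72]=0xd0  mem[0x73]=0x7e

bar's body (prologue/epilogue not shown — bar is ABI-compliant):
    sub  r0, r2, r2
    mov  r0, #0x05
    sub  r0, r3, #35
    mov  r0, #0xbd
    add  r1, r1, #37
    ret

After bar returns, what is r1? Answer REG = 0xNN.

REG = 0x1c

prologue: push r1 → mem[0x73]=0x1c, sp=0x73
body[0] sub  r0, r2, r2 → r0=0x00
body[1] mov  r0, #0x05 → r0=0x05
body[2] sub  r0, r3, #35 → r0=0x24
body[3] mov  r0, #0xbd → r0=0xbd
body[4] add  r1, r1, #37 → r1=0x41
epilogue: pop r1=0x1c, sp=0x74
r1 is callee-saved → restored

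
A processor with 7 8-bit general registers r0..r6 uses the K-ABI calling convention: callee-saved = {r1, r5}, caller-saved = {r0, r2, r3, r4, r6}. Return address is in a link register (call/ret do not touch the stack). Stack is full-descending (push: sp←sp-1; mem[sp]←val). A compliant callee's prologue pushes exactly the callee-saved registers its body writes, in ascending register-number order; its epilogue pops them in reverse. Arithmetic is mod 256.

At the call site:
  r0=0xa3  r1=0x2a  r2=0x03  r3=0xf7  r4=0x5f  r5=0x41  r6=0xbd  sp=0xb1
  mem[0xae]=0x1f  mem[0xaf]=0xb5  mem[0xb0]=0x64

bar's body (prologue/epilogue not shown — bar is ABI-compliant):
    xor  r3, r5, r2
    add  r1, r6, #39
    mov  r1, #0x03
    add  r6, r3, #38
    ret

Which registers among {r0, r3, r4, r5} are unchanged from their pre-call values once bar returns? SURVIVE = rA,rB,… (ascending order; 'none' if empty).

SURVIVE = r0,r4,r5

prologue: push r1 → mem[0xb0]=0x2a, sp=0xb0
body[0] xor  r3, r5, r2 → r3=0x42
body[1] add  r1, r6, #39 → r1=0xe4
body[2] mov  r1, #0x03 → r1=0x03
body[3] add  r6, r3, #38 → r6=0x68
epilogue: pop r1=0x2a, sp=0xb1
r0: caller-saved, written=False
r3: caller-saved, written=True
r4: caller-saved, written=False
r5: callee-saved, written=False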